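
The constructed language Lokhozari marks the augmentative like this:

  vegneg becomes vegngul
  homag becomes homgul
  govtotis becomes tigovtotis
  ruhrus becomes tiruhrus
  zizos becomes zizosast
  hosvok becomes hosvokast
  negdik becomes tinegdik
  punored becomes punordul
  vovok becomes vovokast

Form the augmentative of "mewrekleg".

"mewrekleg" has last vowel 'e'. The stems whose last vowel is 'e' (vegneg → vegngul, punored → punordul) delete the last vowel and add -ul.
So mewrekleg → mewreklgul.

mewreklgul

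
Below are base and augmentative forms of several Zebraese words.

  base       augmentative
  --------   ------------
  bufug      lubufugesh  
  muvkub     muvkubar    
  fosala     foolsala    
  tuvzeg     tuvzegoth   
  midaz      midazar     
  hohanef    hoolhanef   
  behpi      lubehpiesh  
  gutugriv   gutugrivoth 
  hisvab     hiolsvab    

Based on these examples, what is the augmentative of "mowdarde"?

tuvzeg and bufug both end in -g yet inflect differently (tuvzegoth, lubufugesh), so the final letter is not what conditions the rule; the first letter is.
"mowdarde" begins with m-. The stems beginning with m- (muvkub → muvkubar, midaz → midazar) add -ar.
The other patterns: stems beginning with f- or h- insert -ol- after the first vowel; stems beginning with g- or t- add -oth; stems beginning with b- add lu- … -esh around the stem.
So mowdarde → mowdardear.

mowdardear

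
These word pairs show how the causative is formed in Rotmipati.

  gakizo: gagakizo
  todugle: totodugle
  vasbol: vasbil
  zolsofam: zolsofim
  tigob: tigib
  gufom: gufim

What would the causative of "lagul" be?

gakizo and vasbol both have last vowel 'o' yet inflect differently (gagakizo, vasbil), so the last vowel is not what conditions the rule; whether the stem ends in a vowel or a consonant is.
"lagul" ends in a consonant. The stems ending in a consonant (vasbol → vasbil, zolsofam → zolsofim, tigob → tigib) change the last vowel to 'i'.
The other pattern: stems ending in a vowel repeat the first consonant+vowel as a prefix.
So lagul → lagil.

lagil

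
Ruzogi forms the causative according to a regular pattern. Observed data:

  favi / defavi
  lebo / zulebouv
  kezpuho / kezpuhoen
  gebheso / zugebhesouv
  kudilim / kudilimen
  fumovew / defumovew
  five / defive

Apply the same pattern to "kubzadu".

kezpuho and lebo both end in -o yet inflect differently (kezpuhoen, zulebouv), so the final letter is not what conditions the rule; the first letter is.
"kubzadu" begins with k-. The stems beginning with k- (kudilim → kudilimen, kezpuho → kezpuhoen) add -en.
The other patterns: stems beginning with f- add the prefix de-; stems beginning with g- or l- add zu- … -uv around the stem.
So kubzadu → kubzaduen.

kubzaduen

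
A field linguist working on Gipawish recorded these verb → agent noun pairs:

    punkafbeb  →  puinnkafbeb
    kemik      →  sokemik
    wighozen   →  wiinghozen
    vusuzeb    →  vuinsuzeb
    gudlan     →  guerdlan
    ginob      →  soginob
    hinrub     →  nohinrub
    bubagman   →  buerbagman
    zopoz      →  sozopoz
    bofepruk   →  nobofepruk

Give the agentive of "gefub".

nogefub

punkafbeb and hinrub both end in -b yet inflect differently (puinnkafbeb, nohinrub), so the final letter is not what conditions the rule; the last vowel is.
"gefub" has last vowel 'u'. The stems whose last vowel is 'u' (bofepruk → nobofepruk, hinrub → nohinrub) add the prefix no-.
The other patterns: stems whose last vowel is 'e' insert -in- after the first vowel; stems whose last vowel is 'i' or 'o' add the prefix so-; stems whose last vowel is 'a' insert -er- after the first vowel.
So gefub → nogefub.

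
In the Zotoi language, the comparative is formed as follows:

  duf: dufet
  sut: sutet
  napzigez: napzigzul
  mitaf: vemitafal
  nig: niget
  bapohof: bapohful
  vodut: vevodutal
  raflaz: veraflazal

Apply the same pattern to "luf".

lufet

"luf" has 1 vowel. The stems with 1 vowel (nig → niget, sut → sutet, duf → dufet) add -et.
The other patterns: stems with 2 vowels add ve- … -al around the stem; stems with 3 vowels delete the last vowel and add -ul.
So luf → lufet.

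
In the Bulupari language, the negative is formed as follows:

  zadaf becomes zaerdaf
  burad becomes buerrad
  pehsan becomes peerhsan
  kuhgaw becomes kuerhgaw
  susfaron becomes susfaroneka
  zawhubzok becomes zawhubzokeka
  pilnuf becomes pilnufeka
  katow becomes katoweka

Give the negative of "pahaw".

paerhaw

pehsan and susfaron both end in -n yet inflect differently (peerhsan, susfaroneka), so the final letter is not what conditions the rule; the last vowel is.
"pahaw" has last vowel 'a'. The stems whose last vowel is 'a' (zadaf → zaerdaf, burad → buerrad, pehsan → peerhsan) insert -er- after the first vowel.
The other pattern: stems whose last vowel is 'o' or 'u' add -eka.
So pahaw → paerhaw.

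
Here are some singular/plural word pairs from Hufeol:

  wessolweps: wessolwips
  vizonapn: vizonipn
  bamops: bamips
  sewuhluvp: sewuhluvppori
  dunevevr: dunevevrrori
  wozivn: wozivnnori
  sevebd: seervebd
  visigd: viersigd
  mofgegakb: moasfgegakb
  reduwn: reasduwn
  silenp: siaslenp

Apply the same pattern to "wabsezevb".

wabsezevbbori

"wabsezevb" has second-to-last letter 'v'. The stems whose second-to-last letter is 'v' (sewuhluvp → sewuhluvppori, dunevevr → dunevevrrori, wozivn → wozivnnori) double the final consonant and add -ori.
The other patterns: stems whose second-to-last letter is 'p' change the last vowel to 'i'; stems whose second-to-last letter is 'b' or 'g' insert -er- after the first vowel; stems whose second-to-last letter is 'k', 'n' or 'w' insert -as- after the first vowel.
So wabsezevb → wabsezevbbori.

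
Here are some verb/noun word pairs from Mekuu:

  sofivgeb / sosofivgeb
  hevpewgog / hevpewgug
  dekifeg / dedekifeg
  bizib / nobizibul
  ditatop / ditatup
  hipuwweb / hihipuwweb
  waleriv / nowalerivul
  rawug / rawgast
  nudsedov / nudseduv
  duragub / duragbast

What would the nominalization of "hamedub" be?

hamedbast

"hamedub" has last vowel 'u'. The stems whose last vowel is 'u' (duragub → duragbast, rawug → rawgast) delete the last vowel and add -ast.
The other patterns: stems whose last vowel is 'e' repeat the first consonant+vowel as a prefix; stems whose last vowel is 'i' add no- … -ul around the stem; stems whose last vowel is 'o' change the last vowel to 'u'.
So hamedub → hamedbast.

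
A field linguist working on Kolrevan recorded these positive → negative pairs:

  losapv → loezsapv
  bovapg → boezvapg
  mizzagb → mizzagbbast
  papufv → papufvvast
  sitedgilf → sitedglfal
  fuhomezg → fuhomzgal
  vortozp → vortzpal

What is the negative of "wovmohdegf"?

wovmohdegffast

losapv and papufv both end in -v yet inflect differently (loezsapv, papufvvast), so the final letter is not what conditions the rule; the second-to-last letter is.
"wovmohdegf" has second-to-last letter 'g'. The one such stem in the data (mizzagb → mizzagbbast) doubles the final consonant and adds -ast (as does papufv), so the same rule applies.
The other patterns: stems whose second-to-last letter is 'p' insert -ez- after the first vowel; stems whose second-to-last letter is 'l' or 'z' delete the last vowel and add -al.
So wovmohdegf → wovmohdegffast.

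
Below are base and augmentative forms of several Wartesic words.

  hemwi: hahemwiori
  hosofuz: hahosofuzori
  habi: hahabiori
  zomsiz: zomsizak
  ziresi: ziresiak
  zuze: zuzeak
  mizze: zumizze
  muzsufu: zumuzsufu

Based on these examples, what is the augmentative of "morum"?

zumorum

"morum" begins with m-. The stems beginning with m- (mizze → zumizze, muzsufu → zumuzsufu) add the prefix zu-.
So morum → zumorum.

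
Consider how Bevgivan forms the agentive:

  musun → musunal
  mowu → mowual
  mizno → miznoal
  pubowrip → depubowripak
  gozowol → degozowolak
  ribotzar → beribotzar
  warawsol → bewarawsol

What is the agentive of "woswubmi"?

bewoswubmi

gozowol and warawsol both end in -l yet inflect differently (degozowolak, bewarawsol), so the final letter is not what conditions the rule; the first letter is.
"woswubmi" begins with w-. The one such stem in the data (warawsol → bewarawsol) adds the prefix be-, so the same rule applies.
The other patterns: stems beginning with m- add -al; stems beginning with g- or p- add de- … -ak around the stem.
So woswubmi → bewoswubmi.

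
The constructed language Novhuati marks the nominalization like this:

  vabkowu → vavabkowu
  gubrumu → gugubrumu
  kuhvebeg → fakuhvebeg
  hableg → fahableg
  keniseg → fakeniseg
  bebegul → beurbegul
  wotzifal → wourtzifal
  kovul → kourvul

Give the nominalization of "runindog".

farunindog

"runindog" ends in -g. The stems ending in -g (kuhvebeg → fakuhvebeg, hableg → fahableg, keniseg → fakeniseg) add the prefix fa-.
The other patterns: stems ending in -u repeat the first consonant+vowel as a prefix; stems ending in -l insert -ur- after the first vowel.
So runindog → farunindog.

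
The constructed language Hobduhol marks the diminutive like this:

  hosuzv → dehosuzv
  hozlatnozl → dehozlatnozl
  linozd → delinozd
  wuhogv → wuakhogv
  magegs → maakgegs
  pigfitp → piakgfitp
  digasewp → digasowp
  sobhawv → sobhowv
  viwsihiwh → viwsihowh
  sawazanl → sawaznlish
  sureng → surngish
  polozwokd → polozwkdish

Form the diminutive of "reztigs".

reakztigs

"reztigs" has second-to-last letter 'g'. The stems whose second-to-last letter is 'g' (wuhogv → wuakhogv, magegs → maakgegs) insert -ak- after the first vowel.
The other patterns: stems whose second-to-last letter is 'z' add the prefix de-; stems whose second-to-last letter is 'w' change the last vowel to 'o'; stems whose second-to-last letter is 'k' or 'n' delete the last vowel and add -ish.
So reztigs → reakztigs.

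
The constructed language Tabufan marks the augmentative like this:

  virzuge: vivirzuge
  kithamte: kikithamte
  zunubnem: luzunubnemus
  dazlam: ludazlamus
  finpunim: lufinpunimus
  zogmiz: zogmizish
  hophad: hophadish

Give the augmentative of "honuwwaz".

honuwwazish

virzuge and zunubnem both have last vowel 'e' yet inflect differently (vivirzuge, luzunubnemus), so the last vowel is not what conditions the rule; the final letter is.
"honuwwaz" ends in -z. The one such stem in the data (zogmiz → zogmizish) adds -ish, so the same rule applies.
So honuwwaz → honuwwazish.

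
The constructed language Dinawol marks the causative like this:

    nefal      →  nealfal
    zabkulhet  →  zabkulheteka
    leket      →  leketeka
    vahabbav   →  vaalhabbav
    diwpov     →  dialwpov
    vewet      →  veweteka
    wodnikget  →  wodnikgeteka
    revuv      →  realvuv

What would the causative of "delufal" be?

vahabbav and vewet both begin with v- yet inflect differently (vaalhabbav, veweteka), so the first letter is not what conditions the rule; the final letter is.
"delufal" ends in -l. The one such stem in the data (nefal → nealfal) inserts -al- after the first vowel (as do vahabbav, diwpov), so the same rule applies.
The other pattern: stems ending in -t add -eka.
So delufal → deallufal.

deallufal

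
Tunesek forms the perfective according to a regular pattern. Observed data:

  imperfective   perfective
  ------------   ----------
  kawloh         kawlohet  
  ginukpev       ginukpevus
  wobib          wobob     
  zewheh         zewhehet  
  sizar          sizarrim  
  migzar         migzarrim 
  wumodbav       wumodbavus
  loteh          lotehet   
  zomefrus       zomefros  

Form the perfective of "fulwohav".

fulwohavus

migzar and wumodbav both have last vowel 'a' yet inflect differently (migzarrim, wumodbavus), so the last vowel is not what conditions the rule; the final letter is.
"fulwohav" ends in -v. The stems ending in -v (wumodbav → wumodbavus, ginukpev → ginukpevus) add -us.
So fulwohav → fulwohavus.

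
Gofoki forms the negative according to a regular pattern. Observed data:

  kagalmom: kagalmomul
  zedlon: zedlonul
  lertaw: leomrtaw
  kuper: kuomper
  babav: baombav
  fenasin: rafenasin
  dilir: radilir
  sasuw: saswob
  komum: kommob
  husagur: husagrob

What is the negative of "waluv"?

walvob

zedlon and fenasin both end in -n yet inflect differently (zedlonul, rafenasin), so the final letter is not what conditions the rule; the last vowel is.
"waluv" has last vowel 'u'. The stems whose last vowel is 'u' (sasuw → saswob, komum → kommob, husagur → husagrob) delete the last vowel and add -ob.
The other patterns: stems whose last vowel is 'o' add -ul; stems whose last vowel is 'a' or 'e' insert -om- after the first vowel; stems whose last vowel is 'i' add the prefix ra-.
So waluv → walvob.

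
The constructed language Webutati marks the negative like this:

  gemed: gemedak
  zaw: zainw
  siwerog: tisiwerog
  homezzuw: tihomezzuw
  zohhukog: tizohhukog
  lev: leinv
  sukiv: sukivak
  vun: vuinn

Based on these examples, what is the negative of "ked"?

"ked" has 1 vowel. The stems with 1 vowel (zaw → zainw, lev → leinv, vun → vuinn) insert -in- after the first vowel.
The other patterns: stems with 2 vowels add -ak; stems with 3 vowels add the prefix ti-.
So ked → keind.

keind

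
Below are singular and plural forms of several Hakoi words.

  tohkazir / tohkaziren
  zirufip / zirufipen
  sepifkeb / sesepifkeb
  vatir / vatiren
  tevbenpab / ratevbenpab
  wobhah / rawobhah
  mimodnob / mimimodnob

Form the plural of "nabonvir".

tevbenpab and sepifkeb both end in -b yet inflect differently (ratevbenpab, sesepifkeb), so the final letter is not what conditions the rule; the last vowel is.
"nabonvir" has last vowel 'i'. The stems whose last vowel is 'i' (tohkazir → tohkaziren, vatir → vatiren, zirufip → zirufipen) add -en.
The other patterns: stems whose last vowel is 'a' add the prefix ra-; stems whose last vowel is 'e' or 'o' repeat the first consonant+vowel as a prefix.
So nabonvir → nabonviren.

nabonviren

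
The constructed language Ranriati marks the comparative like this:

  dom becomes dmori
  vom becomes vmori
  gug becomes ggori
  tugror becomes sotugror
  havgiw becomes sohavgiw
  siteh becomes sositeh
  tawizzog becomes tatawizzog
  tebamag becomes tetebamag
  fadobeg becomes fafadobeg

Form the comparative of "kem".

gug and tawizzog both end in -g yet inflect differently (ggori, tatawizzog), so the final letter is not what conditions the rule; the number of vowels is.
"kem" has 1 vowel. The stems with 1 vowel (dom → dmori, vom → vmori, gug → ggori) delete the last vowel and add -ori.
So kem → kmori.

kmori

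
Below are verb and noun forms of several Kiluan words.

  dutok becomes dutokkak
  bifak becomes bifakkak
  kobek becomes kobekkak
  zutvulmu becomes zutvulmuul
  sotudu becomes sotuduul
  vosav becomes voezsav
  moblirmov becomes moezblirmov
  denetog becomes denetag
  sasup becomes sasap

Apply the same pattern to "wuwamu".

wuwamuul

bifak and vosav both have last vowel 'a' yet inflect differently (bifakkak, voezsav), so the last vowel is not what conditions the rule; the final letter is.
"wuwamu" ends in -u. The stems ending in -u (zutvulmu → zutvulmuul, sotudu → sotuduul) add -ul.
The other patterns: stems ending in -k double the final consonant and add -ak; stems ending in -v insert -ez- after the first vowel; stems ending in -g or -p change the last vowel to 'a'.
So wuwamu → wuwamuul.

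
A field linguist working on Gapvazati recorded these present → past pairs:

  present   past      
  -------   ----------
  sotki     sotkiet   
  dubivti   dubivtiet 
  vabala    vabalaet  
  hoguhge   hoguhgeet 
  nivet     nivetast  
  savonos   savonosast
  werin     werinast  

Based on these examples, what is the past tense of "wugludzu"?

wugludzuet

hoguhge and nivet both have last vowel 'e' yet inflect differently (hoguhgeet, nivetast), so the last vowel is not what conditions the rule; whether the stem ends in a vowel or a consonant is.
"wugludzu" ends in a vowel. The stems ending in a vowel (sotki → sotkiet, dubivti → dubivtiet, vabala → vabalaet) add -et.
So wugludzu → wugludzuet.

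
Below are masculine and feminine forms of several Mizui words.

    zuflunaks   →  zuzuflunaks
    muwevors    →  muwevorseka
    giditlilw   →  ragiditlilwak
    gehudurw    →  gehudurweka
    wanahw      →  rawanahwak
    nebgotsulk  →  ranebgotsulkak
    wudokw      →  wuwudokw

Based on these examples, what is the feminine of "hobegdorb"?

wudokw and gehudurw both end in -w yet inflect differently (wuwudokw, gehudurweka), so the final letter is not what conditions the rule; the second-to-last letter is.
"hobegdorb" has second-to-last letter 'r'. The stems whose second-to-last letter is 'r' (gehudurw → gehudurweka, muwevors → muwevorseka) add -eka.
The other patterns: stems whose second-to-last letter is 'k' repeat the first consonant+vowel as a prefix; stems whose second-to-last letter is 'h' or 'l' add ra- … -ak around the stem.
So hobegdorb → hobegdorbeka.

hobegdorbeka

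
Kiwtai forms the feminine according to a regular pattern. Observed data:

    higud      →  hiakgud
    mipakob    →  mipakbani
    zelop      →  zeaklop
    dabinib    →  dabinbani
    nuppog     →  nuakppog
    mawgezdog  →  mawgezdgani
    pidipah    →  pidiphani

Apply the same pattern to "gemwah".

geakmwah

mawgezdog and nuppog both end in -g yet inflect differently (mawgezdgani, nuakppog), so the final letter is not what conditions the rule; the number of vowels is.
"gemwah" has 2 vowels. The stems with 2 vowels (zelop → zeaklop, nuppog → nuakppog, higud → hiakgud) insert -ak- after the first vowel.
The other pattern: stems with 3 vowels delete the last vowel and add -ani.
So gemwah → geakmwah.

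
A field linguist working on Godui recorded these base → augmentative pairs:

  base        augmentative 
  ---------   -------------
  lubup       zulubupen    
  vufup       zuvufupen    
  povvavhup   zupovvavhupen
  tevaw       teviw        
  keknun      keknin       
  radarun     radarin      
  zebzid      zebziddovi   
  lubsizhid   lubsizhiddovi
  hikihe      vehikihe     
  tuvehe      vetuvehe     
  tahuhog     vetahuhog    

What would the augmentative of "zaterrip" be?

zuzaterripen

lubup and keknun both have last vowel 'u' yet inflect differently (zulubupen, keknin), so the last vowel is not what conditions the rule; the final letter is.
"zaterrip" ends in -p. The stems ending in -p (lubup → zulubupen, vufup → zuvufupen, povvavhup → zupovvavhupen) add zu- … -en around the stem.
So zaterrip → zuzaterripen.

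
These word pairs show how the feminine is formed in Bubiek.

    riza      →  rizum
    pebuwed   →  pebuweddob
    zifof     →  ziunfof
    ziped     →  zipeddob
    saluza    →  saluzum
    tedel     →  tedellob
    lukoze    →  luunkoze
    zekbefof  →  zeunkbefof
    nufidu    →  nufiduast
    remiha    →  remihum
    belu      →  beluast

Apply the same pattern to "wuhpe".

wuunhpe

pebuwed and lukoze both have last vowel 'e' yet inflect differently (pebuweddob, luunkoze), so the last vowel is not what conditions the rule; the final letter is.
"wuhpe" ends in -e. The one such stem in the data (lukoze → luunkoze) inserts -un- after the first vowel (as do zifof, zekbefof), so the same rule applies.
So wuhpe → wuunhpe.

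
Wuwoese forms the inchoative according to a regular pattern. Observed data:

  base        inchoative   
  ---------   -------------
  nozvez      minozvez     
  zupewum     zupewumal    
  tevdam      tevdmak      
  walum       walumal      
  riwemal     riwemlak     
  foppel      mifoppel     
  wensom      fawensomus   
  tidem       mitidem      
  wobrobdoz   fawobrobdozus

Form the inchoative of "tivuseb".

mitivuseb

tevdam and tidem both end in -m yet inflect differently (tevdmak, mitidem), so the final letter is not what conditions the rule; the last vowel is.
"tivuseb" has last vowel 'e'. The stems whose last vowel is 'e' (tidem → mitidem, nozvez → minozvez, foppel → mifoppel) add the prefix mi-.
So tivuseb → mitivuseb.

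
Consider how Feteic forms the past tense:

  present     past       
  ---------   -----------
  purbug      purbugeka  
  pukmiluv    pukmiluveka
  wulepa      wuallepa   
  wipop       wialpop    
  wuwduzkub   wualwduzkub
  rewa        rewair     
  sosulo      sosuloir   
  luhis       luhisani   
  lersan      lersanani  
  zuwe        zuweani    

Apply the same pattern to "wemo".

wulepa and rewa both end in -a yet inflect differently (wuallepa, rewair), so the final letter is not what conditions the rule; the first letter is.
"wemo" begins with w-. The stems beginning with w- (wulepa → wuallepa, wipop → wialpop, wuwduzkub → wualwduzkub) insert -al- after the first vowel.
The other patterns: stems beginning with p- add -eka; stems beginning with r- or s- add -ir; stems beginning with l- or z- add -ani.
So wemo → wealmo.

wealmo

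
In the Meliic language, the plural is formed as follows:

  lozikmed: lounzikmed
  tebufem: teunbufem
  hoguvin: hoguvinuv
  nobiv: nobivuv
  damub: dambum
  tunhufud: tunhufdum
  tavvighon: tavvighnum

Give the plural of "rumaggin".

rumagginuv

"rumaggin" has last vowel 'i'. The stems whose last vowel is 'i' (hoguvin → hoguvinuv, nobiv → nobivuv) add -uv.
The other patterns: stems whose last vowel is 'e' insert -un- after the first vowel; stems whose last vowel is 'o' or 'u' delete the last vowel and add -um.
So rumaggin → rumagginuv.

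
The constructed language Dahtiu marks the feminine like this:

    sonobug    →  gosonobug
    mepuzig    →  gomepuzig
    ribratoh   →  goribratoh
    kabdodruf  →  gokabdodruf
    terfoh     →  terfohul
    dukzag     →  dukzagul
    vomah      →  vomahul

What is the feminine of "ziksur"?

ziksurul

ribratoh and terfoh both end in -h yet inflect differently (goribratoh, terfohul), so the final letter is not what conditions the rule; the number of vowels is.
"ziksur" has 2 vowels. The stems with 2 vowels (terfoh → terfohul, dukzag → dukzagul, vomah → vomahul) add -ul.
The other pattern: stems with 3 vowels add the prefix go-.
So ziksur → ziksurul.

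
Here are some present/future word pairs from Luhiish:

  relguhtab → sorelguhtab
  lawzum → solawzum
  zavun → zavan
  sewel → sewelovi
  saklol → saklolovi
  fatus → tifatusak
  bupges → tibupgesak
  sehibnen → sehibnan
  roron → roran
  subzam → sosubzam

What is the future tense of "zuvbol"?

"zuvbol" ends in -l. The stems ending in -l (sewel → sewelovi, saklol → saklolovi) add -ovi.
The other patterns: stems ending in -b or -m add the prefix so-; stems ending in -s add ti- … -ak around the stem; stems ending in -n change the last vowel to 'a'.
So zuvbol → zuvbolovi.

zuvbolovi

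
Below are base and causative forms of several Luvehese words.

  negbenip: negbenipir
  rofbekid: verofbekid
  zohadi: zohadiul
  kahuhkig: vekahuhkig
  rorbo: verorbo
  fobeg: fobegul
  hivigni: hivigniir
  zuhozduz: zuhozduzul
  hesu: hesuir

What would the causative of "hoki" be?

kahuhkig and fobeg both end in -g yet inflect differently (vekahuhkig, fobegul), so the final letter is not what conditions the rule; the first letter is.
"hoki" begins with h-. The stems beginning with h- (hivigni → hivigniir, hesu → hesuir) add -ir.
The other patterns: stems beginning with k- or r- add the prefix ve-; stems beginning with f- or z- add -ul.
So hoki → hokiir.

hokiir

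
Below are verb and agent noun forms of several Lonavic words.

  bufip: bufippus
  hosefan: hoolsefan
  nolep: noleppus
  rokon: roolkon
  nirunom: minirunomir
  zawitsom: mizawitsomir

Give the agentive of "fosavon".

foolsavon

zawitsom and rokon both have last vowel 'o' yet inflect differently (mizawitsomir, roolkon), so the last vowel is not what conditions the rule; the final letter is.
"fosavon" ends in -n. The stems ending in -n (rokon → roolkon, hosefan → hoolsefan) insert -ol- after the first vowel.
So fosavon → foolsavon.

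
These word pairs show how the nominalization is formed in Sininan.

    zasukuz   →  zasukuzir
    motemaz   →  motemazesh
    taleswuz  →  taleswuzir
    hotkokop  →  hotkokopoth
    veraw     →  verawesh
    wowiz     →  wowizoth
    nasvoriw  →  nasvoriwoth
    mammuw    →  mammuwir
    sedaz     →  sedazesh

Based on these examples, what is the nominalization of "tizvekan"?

tizvekanesh

"tizvekan" has last vowel 'a'. The stems whose last vowel is 'a' (motemaz → motemazesh, sedaz → sedazesh, veraw → verawesh) add -esh.
So tizvekan → tizvekanesh.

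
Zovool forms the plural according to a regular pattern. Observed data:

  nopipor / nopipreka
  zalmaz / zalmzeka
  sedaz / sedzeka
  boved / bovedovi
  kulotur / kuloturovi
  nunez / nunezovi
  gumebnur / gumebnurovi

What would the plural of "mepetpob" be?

nopipor and kulotur both end in -r yet inflect differently (nopipreka, kuloturovi), so the final letter is not what conditions the rule; the last vowel is.
"mepetpob" has last vowel 'o'. The one such stem in the data (nopipor → nopipreka) deletes the last vowel and adds -eka (as do zalmaz, sedaz), so the same rule applies.
The other pattern: stems whose last vowel is 'e' or 'u' add -ovi.
So mepetpob → mepetpbeka.

mepetpbeka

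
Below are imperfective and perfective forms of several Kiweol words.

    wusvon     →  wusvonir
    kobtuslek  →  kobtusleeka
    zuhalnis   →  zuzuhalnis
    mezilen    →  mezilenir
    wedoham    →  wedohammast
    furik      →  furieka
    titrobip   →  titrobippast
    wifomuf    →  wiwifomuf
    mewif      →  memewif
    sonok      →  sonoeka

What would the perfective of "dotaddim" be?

dotaddimmast

titrobip and furik both have last vowel 'i' yet inflect differently (titrobippast, furieka), so the last vowel is not what conditions the rule; the final letter is.
"dotaddim" ends in -m. The one such stem in the data (wedoham → wedohammast) doubles the final consonant and adds -ast (as does titrobip), so the same rule applies.
So dotaddim → dotaddimmast.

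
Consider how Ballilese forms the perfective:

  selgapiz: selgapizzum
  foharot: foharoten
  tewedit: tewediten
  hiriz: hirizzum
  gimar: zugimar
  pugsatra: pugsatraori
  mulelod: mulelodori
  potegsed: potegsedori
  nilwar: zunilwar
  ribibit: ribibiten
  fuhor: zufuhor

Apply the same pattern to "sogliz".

fuhor and foharot both have last vowel 'o' yet inflect differently (zufuhor, foharoten), so the last vowel is not what conditions the rule; the final letter is.
"sogliz" ends in -z. The stems ending in -z (selgapiz → selgapizzum, hiriz → hirizzum) double the final consonant and add -um.
So sogliz → soglizzum.

soglizzum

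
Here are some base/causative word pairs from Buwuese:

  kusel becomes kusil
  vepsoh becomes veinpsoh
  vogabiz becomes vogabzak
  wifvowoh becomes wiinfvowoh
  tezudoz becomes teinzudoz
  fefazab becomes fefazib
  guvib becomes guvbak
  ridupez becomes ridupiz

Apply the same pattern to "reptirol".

reinptirol

"reptirol" has last vowel 'o'. The stems whose last vowel is 'o' (vepsoh → veinpsoh, tezudoz → teinzudoz, wifvowoh → wiinfvowoh) insert -in- after the first vowel.
So reptirol → reinptirol.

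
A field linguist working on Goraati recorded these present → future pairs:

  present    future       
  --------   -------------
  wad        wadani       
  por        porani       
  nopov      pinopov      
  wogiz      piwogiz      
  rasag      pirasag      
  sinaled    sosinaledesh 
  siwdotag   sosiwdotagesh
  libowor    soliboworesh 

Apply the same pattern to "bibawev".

sobibawevesh

wad and sinaled both end in -d yet inflect differently (wadani, sosinaledesh), so the final letter is not what conditions the rule; the number of vowels is.
"bibawev" has 3 vowels. The stems with 3 vowels (sinaled → sosinaledesh, siwdotag → sosiwdotagesh, libowor → soliboworesh) add so- … -esh around the stem.
So bibawev → sobibawevesh.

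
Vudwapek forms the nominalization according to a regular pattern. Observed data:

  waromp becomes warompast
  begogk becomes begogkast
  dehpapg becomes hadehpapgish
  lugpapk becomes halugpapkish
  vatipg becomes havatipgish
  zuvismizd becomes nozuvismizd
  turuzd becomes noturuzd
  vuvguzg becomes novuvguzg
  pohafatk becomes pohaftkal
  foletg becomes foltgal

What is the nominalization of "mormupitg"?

begogk and lugpapk both end in -k yet inflect differently (begogkast, halugpapkish), so the final letter is not what conditions the rule; the second-to-last letter is.
"mormupitg" has second-to-last letter 't'. The stems whose second-to-last letter is 't' (pohafatk → pohaftkal, foletg → foltgal) delete the last vowel and add -al.
The other patterns: stems whose second-to-last letter is 'g' or 'm' add -ast; stems whose second-to-last letter is 'p' add ha- … -ish around the stem; stems whose second-to-last letter is 'z' add the prefix no-.
So mormupitg → mormuptgal.

mormuptgal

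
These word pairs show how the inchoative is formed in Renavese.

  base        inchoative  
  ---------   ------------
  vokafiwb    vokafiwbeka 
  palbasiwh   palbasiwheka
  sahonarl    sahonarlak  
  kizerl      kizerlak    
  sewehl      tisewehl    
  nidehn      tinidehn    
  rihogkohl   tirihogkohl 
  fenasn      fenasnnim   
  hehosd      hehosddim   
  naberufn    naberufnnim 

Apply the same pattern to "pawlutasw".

pawlutaswwim

sahonarl and sewehl both end in -l yet inflect differently (sahonarlak, tisewehl), so the final letter is not what conditions the rule; the second-to-last letter is.
"pawlutasw" has second-to-last letter 's'. The stems whose second-to-last letter is 's' (fenasn → fenasnnim, hehosd → hehosddim) double the final consonant and add -im.
The other patterns: stems whose second-to-last letter is 'w' add -eka; stems whose second-to-last letter is 'r' add -ak; stems whose second-to-last letter is 'h' add the prefix ti-.
So pawlutasw → pawlutaswwim.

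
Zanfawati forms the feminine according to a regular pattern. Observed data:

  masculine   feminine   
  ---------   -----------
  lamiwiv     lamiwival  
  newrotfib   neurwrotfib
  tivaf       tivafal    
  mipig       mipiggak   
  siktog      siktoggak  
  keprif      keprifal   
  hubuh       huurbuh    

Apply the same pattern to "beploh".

beurploh

mipig and keprif both have last vowel 'i' yet inflect differently (mipiggak, keprifal), so the last vowel is not what conditions the rule; the final letter is.
"beploh" ends in -h. The one such stem in the data (hubuh → huurbuh) inserts -ur- after the first vowel (as does newrotfib), so the same rule applies.
The other patterns: stems ending in -g double the final consonant and add -ak; stems ending in -f or -v add -al.
So beploh → beurploh.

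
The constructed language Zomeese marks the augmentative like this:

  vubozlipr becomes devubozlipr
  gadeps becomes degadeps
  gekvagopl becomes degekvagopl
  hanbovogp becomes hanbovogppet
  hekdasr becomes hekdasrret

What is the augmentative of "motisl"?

motisllet

vubozlipr and hekdasr both end in -r yet inflect differently (devubozlipr, hekdasrret), so the final letter is not what conditions the rule; the second-to-last letter is.
"motisl" has second-to-last letter 's'. The one such stem in the data (hekdasr → hekdasrret) doubles the final consonant and adds -et (as does hanbovogp), so the same rule applies.
So motisl → motisllet.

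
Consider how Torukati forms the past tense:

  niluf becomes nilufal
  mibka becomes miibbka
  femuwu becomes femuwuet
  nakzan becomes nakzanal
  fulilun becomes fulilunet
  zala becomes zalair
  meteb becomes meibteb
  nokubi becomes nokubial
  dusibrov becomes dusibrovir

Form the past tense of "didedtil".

"didedtil" begins with d-. The one such stem in the data (dusibrov → dusibrovir) adds -ir, so the same rule applies.
So didedtil → didedtilir.

didedtilir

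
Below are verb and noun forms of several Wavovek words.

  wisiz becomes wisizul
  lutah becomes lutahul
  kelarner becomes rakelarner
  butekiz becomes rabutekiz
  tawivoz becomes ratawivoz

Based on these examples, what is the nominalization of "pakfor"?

pakforul

wisiz and butekiz both end in -z yet inflect differently (wisizul, rabutekiz), so the final letter is not what conditions the rule; the number of vowels is.
"pakfor" has 2 vowels. The stems with 2 vowels (wisiz → wisizul, lutah → lutahul) add -ul.
The other pattern: stems with 3 vowels add the prefix ra-.
So pakfor → pakforul.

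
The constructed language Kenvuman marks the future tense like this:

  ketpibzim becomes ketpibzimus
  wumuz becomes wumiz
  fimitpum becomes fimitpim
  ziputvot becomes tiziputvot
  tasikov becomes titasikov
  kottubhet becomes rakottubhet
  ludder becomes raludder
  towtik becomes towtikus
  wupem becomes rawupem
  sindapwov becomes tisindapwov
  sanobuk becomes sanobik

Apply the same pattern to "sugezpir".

wupem and fimitpum both end in -m yet inflect differently (rawupem, fimitpim), so the final letter is not what conditions the rule; the last vowel is.
"sugezpir" has last vowel 'i'. The stems whose last vowel is 'i' (towtik → towtikus, ketpibzim → ketpibzimus) add -us.
The other patterns: stems whose last vowel is 'e' add the prefix ra-; stems whose last vowel is 'u' change the last vowel to 'i'; stems whose last vowel is 'o' add the prefix ti-.
So sugezpir → sugezpirus.

sugezpirus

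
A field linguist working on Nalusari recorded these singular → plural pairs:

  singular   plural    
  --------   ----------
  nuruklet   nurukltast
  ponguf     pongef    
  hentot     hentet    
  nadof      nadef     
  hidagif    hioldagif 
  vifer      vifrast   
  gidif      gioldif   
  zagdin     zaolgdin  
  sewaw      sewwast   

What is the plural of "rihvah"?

rihvhast

nuruklet and hentot both end in -t yet inflect differently (nurukltast, hentet), so the final letter is not what conditions the rule; the last vowel is.
"rihvah" has last vowel 'a'. The one such stem in the data (sewaw → sewwast) deletes the last vowel and adds -ast (as do vifer, nuruklet), so the same rule applies.
The other patterns: stems whose last vowel is 'i' insert -ol- after the first vowel; stems whose last vowel is 'o' or 'u' change the last vowel to 'e'.
So rihvah → rihvhast.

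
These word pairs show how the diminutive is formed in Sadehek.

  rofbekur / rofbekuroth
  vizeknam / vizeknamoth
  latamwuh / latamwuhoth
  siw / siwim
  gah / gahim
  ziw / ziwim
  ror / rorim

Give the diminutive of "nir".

latamwuh and gah both end in -h yet inflect differently (latamwuhoth, gahim), so the final letter is not what conditions the rule; the number of vowels is.
"nir" has 1 vowel. The stems with 1 vowel (siw → siwim, gah → gahim, ziw → ziwim) add -im.
So nir → nirim.

nirim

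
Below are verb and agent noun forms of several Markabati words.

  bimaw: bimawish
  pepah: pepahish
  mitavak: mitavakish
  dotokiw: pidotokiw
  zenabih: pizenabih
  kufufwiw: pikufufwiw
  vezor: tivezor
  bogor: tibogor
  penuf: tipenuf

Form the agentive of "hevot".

tihevot

bimaw and dotokiw both end in -w yet inflect differently (bimawish, pidotokiw), so the final letter is not what conditions the rule; the last vowel is.
"hevot" has last vowel 'o'. The stems whose last vowel is 'o' (vezor → tivezor, bogor → tibogor) add the prefix ti-.
The other patterns: stems whose last vowel is 'a' add -ish; stems whose last vowel is 'i' add the prefix pi-.
So hevot → tihevot.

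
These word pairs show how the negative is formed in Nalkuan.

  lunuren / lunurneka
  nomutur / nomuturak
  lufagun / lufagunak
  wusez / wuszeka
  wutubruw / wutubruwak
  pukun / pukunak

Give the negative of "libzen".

libzneka

pukun and lunuren both end in -n yet inflect differently (pukunak, lunurneka), so the final letter is not what conditions the rule; the last vowel is.
"libzen" has last vowel 'e'. The stems whose last vowel is 'e' (wusez → wuszeka, lunuren → lunurneka) delete the last vowel and add -eka.
The other pattern: stems whose last vowel is 'u' add -ak.
So libzen → libzneka.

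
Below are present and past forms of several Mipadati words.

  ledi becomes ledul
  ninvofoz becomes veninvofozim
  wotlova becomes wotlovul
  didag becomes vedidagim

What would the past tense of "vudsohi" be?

"vudsohi" ends in a vowel. The stems ending in a vowel (wotlova → wotlovul, ledi → ledul) drop the final letter and add -ul.
The other pattern: stems ending in a consonant add ve- … -im around the stem.
So vudsohi → vudsohul.

vudsohul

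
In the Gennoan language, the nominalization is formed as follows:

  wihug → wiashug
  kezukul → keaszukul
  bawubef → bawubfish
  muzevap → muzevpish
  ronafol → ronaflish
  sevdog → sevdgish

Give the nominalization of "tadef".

tadfish

kezukul and ronafol both end in -l yet inflect differently (keaszukul, ronaflish), so the final letter is not what conditions the rule; the last vowel is.
"tadef" has last vowel 'e'. The one such stem in the data (bawubef → bawubfish) deletes the last vowel and adds -ish (as do muzevap, ronafol), so the same rule applies.
So tadef → tadfish.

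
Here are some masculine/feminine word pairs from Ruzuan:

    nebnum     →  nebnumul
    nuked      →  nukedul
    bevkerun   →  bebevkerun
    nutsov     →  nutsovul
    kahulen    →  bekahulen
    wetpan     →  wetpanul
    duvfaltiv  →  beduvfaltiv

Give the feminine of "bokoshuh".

bebokoshuh

bevkerun and wetpan both end in -n yet inflect differently (bebevkerun, wetpanul), so the final letter is not what conditions the rule; the number of vowels is.
"bokoshuh" has 3 vowels. The stems with 3 vowels (duvfaltiv → beduvfaltiv, bevkerun → bebevkerun, kahulen → bekahulen) add the prefix be-.
The other pattern: stems with 2 vowels add -ul.
So bokoshuh → bebokoshuh.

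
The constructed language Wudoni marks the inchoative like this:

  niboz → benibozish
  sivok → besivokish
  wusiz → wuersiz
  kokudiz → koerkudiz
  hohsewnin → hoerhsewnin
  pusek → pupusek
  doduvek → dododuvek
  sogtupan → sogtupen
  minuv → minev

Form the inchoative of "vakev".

vavakev

"vakev" has last vowel 'e'. The stems whose last vowel is 'e' (pusek → pupusek, doduvek → dododuvek) repeat the first consonant+vowel as a prefix.
The other patterns: stems whose last vowel is 'o' add be- … -ish around the stem; stems whose last vowel is 'i' insert -er- after the first vowel; stems whose last vowel is 'a' or 'u' change the last vowel to 'e'.
So vakev → vavakev.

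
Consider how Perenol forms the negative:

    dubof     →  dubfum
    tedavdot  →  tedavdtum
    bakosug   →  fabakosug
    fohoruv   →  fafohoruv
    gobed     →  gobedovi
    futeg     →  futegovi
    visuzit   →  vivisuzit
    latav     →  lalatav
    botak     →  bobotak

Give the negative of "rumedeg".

"rumedeg" has last vowel 'e'. The stems whose last vowel is 'e' (gobed → gobedovi, futeg → futegovi) add -ovi.
So rumedeg → rumedegovi.

rumedegovi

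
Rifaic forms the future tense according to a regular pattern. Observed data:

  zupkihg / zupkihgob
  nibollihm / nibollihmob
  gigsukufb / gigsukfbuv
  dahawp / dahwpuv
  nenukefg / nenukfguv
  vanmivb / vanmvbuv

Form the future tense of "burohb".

burohbob

zupkihg and nenukefg both end in -g yet inflect differently (zupkihgob, nenukfguv), so the final letter is not what conditions the rule; the second-to-last letter is.
"burohb" has second-to-last letter 'h'. The stems whose second-to-last letter is 'h' (zupkihg → zupkihgob, nibollihm → nibollihmob) add -ob.
The other pattern: stems whose second-to-last letter is 'f', 'v' or 'w' delete the last vowel and add -uv.
So burohb → burohbob.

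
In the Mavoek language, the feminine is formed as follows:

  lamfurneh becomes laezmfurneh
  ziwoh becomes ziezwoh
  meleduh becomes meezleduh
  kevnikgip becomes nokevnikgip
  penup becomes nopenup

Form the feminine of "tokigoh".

"tokigoh" ends in -h. The stems ending in -h (lamfurneh → laezmfurneh, ziwoh → ziezwoh, meleduh → meezleduh) insert -ez- after the first vowel.
So tokigoh → toezkigoh.

toezkigoh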